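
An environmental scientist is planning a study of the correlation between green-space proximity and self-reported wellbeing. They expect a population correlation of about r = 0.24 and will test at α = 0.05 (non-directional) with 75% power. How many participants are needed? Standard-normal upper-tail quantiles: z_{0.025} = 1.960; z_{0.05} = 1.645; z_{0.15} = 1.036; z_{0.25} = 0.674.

n = 119

Fisher's z: C = ½·ln((1+r)/(1−r)) = ½·ln(1.6316) = 0.2448.
n = ((z_{α/2} + z_β)/C)² + 3.
(1.960 + 0.674) / 0.2448 = 2.634 / 0.2448 = 10.760.
n = 10.760² + 3 = 115.77 + 3 = 118.8.
Round up.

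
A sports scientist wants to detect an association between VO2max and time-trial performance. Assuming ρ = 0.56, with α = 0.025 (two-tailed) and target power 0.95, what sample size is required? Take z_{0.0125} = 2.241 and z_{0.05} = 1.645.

Fisher's z: C = ½·ln((1+r)/(1−r)) = ½·ln(3.5455) = 0.6328.
n = ((z_{α/2} + z_β)/C)² + 3.
(2.241 + 1.645) / 0.6328 = 3.886 / 0.6328 = 6.141.
n = 6.141² + 3 = 37.71 + 3 = 40.7.
Round up.

n = 41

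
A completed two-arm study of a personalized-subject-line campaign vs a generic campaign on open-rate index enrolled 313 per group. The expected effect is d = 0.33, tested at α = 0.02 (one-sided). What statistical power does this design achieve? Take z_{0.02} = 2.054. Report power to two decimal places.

power ≈ 0.98

For two equal groups, power = Φ(d·√(n/2) − z_{α}).
d·√(n/2) = 0.33 × √(313/2) = 0.33 × 12.510 = 4.128.
z_β = 4.128 − 2.054 = 2.074.
Power = Φ(2.074) = 0.981.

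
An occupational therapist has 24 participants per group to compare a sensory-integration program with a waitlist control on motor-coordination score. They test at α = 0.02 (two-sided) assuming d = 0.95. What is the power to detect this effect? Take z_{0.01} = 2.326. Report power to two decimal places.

power ≈ 0.83

For two equal groups, power = Φ(d·√(n/2) − z_{α/2}).
d·√(n/2) = 0.95 × √(24/2) = 0.95 × 3.464 = 3.291.
z_β = 3.291 − 2.326 = 0.965.
Power = Φ(0.965) = 0.833.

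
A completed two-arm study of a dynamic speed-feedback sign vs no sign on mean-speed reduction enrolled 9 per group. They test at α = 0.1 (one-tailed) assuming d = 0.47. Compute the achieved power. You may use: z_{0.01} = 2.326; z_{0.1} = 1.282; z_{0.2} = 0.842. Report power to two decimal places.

power ≈ 0.39

For two equal groups, power = Φ(d·√(n/2) − z_{α}).
d·√(n/2) = 0.47 × √(9/2) = 0.47 × 2.121 = 0.997.
z_β = 0.997 − 1.282 = -0.285.
Power = Φ(-0.285) = 0.388.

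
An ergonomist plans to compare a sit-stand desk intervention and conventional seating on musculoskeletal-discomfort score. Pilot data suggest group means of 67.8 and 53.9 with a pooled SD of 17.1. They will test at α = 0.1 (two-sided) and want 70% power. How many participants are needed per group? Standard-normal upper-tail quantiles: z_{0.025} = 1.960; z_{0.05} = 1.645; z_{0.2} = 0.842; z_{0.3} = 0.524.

Cohen's d = |M₁ − M₂| / SD_pooled = |67.8 − 53.9| / 17.1 = 13.9 / 17.1 = 0.813.
For two independent groups with equal n: n = 2·((z_{α/2} + z_β) / d)².
z_{α/2} + z_β = 1.645 + 0.524 = 2.169.
n = 2 × (2.169 / 0.813)² = 2 × 2.668² = 2 × 7.12 = 14.2.
Round up to the next whole participant.

n = 15 per group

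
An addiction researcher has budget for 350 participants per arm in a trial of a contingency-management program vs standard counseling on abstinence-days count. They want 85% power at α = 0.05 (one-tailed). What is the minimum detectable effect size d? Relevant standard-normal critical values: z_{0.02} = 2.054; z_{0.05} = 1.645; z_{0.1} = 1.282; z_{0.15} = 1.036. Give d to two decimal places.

d_min ≈ 0.20

For two independent groups of n = 350 each: d_min = (z_{α} + z_β)·√(2/n).
z-sum = 1.645 + 1.036 = 2.681.
d_min = 2.681 × √(2/350) = 2.681 × 0.0756 = 0.203.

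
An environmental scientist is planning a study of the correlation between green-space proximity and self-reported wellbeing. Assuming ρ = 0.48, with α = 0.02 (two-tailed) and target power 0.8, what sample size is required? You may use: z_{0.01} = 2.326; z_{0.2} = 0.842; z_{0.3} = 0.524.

n = 40

Fisher's z: C = ½·ln((1+r)/(1−r)) = ½·ln(2.8462) = 0.5230.
n = ((z_{α/2} + z_β)/C)² + 3.
(2.326 + 0.842) / 0.5230 = 3.168 / 0.5230 = 6.057.
n = 6.057² + 3 = 36.69 + 3 = 39.7.
Round up.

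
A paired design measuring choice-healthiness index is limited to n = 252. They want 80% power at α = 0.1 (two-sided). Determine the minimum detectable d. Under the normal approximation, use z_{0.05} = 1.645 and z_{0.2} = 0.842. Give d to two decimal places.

d_min ≈ 0.16

For a single sample (or paired design) of n = 252: d_min = (z_{α/2} + z_β)/√n.
z-sum = 1.645 + 0.842 = 2.487.
d_min = 2.487 / √252 = 2.487 / 15.875 = 0.157.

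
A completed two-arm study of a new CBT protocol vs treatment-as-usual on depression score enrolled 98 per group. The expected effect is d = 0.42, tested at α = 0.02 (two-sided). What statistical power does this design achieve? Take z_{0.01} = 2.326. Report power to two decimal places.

power ≈ 0.73

For two equal groups, power = Φ(d·√(n/2) − z_{α/2}).
d·√(n/2) = 0.42 × √(98/2) = 0.42 × 7.000 = 2.940.
z_β = 2.940 − 2.326 = 0.614.
Power = Φ(0.614) = 0.730.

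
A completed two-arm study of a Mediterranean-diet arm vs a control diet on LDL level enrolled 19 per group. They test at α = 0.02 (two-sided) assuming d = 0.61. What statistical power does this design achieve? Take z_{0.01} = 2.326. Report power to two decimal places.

For two equal groups, power = Φ(d·√(n/2) − z_{α/2}).
d·√(n/2) = 0.61 × √(19/2) = 0.61 × 3.082 = 1.880.
z_β = 1.880 − 2.326 = -0.446.
Power = Φ(-0.446) = 0.328.

power ≈ 0.33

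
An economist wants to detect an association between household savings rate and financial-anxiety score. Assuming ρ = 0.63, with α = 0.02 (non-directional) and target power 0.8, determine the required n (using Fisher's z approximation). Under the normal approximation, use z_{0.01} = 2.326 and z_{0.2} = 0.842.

n = 22

Fisher's z: C = ½·ln((1+r)/(1−r)) = ½·ln(4.4054) = 0.7414.
n = ((z_{α/2} + z_β)/C)² + 3.
(2.326 + 0.842) / 0.7414 = 3.168 / 0.7414 = 4.273.
n = 4.273² + 3 = 18.26 + 3 = 21.3.
Round up.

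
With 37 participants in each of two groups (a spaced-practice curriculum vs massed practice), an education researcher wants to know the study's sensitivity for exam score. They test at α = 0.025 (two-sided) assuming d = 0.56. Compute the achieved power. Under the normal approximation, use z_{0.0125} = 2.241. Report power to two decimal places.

power ≈ 0.57

For two equal groups, power = Φ(d·√(n/2) − z_{α/2}).
d·√(n/2) = 0.56 × √(37/2) = 0.56 × 4.301 = 2.409.
z_β = 2.409 − 2.241 = 0.168.
Power = Φ(0.168) = 0.567.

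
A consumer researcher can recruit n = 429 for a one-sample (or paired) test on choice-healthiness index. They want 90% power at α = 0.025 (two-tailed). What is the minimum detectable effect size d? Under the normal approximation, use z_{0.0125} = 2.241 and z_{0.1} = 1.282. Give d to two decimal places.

For a single sample (or paired design) of n = 429: d_min = (z_{α/2} + z_β)/√n.
z-sum = 2.241 + 1.282 = 3.523.
d_min = 3.523 / √429 = 3.523 / 20.712 = 0.170.

d_min ≈ 0.17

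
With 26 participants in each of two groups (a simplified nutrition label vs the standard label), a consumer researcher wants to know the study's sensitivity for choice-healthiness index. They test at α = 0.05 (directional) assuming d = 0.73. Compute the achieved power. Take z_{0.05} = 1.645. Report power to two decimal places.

power ≈ 0.84

For two equal groups, power = Φ(d·√(n/2) − z_{α}).
d·√(n/2) = 0.73 × √(26/2) = 0.73 × 3.606 = 2.632.
z_β = 2.632 − 1.645 = 0.987.
Power = Φ(0.987) = 0.838.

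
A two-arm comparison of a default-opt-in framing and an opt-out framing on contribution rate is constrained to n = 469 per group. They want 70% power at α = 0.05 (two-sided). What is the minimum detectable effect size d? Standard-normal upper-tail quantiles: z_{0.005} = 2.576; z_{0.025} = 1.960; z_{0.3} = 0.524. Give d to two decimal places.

For two independent groups of n = 469 each: d_min = (z_{α/2} + z_β)·√(2/n).
z-sum = 1.960 + 0.524 = 2.484.
d_min = 2.484 × √(2/469) = 2.484 × 0.0653 = 0.162.

d_min ≈ 0.16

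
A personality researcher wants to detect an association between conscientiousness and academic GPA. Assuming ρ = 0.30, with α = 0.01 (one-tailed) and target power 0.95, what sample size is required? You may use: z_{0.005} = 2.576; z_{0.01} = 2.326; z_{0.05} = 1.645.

Fisher's z: C = ½·ln((1+r)/(1−r)) = ½·ln(1.8571) = 0.3095.
n = ((z_{α} + z_β)/C)² + 3.
(2.326 + 1.645) / 0.3095 = 3.971 / 0.3095 = 12.830.
n = 12.830² + 3 = 164.62 + 3 = 167.6.
Round up.

n = 168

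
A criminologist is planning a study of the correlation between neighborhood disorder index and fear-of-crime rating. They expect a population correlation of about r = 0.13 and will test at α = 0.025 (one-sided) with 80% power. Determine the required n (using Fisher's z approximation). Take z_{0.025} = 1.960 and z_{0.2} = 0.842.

n = 463

Fisher's z: C = ½·ln((1+r)/(1−r)) = ½·ln(1.2989) = 0.1307.
n = ((z_{α} + z_β)/C)² + 3.
(1.960 + 0.842) / 0.1307 = 2.802 / 0.1307 = 21.438.
n = 21.438² + 3 = 459.61 + 3 = 462.6.
Round up.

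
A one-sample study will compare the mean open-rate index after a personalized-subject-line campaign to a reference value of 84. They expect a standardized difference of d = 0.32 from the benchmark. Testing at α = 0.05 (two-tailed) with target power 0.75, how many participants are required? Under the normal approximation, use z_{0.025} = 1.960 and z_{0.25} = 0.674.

For a one-sample test: n = ((z_{α/2} + z_β) / d)².
z_{α/2} + z_β = 1.960 + 0.674 = 2.634.
n = (2.634 / 0.32)² = 8.231² = 67.75.
Round up.

n = 68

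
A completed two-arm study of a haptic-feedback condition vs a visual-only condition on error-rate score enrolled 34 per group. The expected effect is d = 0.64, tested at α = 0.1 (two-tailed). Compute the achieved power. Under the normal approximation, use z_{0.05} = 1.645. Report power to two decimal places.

power ≈ 0.84

For two equal groups, power = Φ(d·√(n/2) − z_{α/2}).
d·√(n/2) = 0.64 × √(34/2) = 0.64 × 4.123 = 2.639.
z_β = 2.639 − 1.645 = 0.994.
Power = Φ(0.994) = 0.840.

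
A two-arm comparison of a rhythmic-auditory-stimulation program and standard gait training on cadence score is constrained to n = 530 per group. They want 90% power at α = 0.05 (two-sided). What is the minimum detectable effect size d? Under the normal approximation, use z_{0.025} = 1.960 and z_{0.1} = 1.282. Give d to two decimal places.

For two independent groups of n = 530 each: d_min = (z_{α/2} + z_β)·√(2/n).
z-sum = 1.960 + 1.282 = 3.242.
d_min = 3.242 × √(2/530) = 3.242 × 0.0614 = 0.199.

d_min ≈ 0.20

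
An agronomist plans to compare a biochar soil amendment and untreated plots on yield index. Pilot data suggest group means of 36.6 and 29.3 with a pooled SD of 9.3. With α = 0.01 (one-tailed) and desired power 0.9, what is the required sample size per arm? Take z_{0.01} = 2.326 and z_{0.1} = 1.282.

Cohen's d = |M₁ − M₂| / SD_pooled = |36.6 − 29.3| / 9.3 = 7.3 / 9.3 = 0.785.
For two independent groups with equal n: n = 2·((z_{α} + z_β) / d)².
z_{α} + z_β = 2.326 + 1.282 = 3.608.
n = 2 × (3.608 / 0.785)² = 2 × 4.596² = 2 × 21.12 = 42.2.
Round up to the next whole participant.

n = 43 per group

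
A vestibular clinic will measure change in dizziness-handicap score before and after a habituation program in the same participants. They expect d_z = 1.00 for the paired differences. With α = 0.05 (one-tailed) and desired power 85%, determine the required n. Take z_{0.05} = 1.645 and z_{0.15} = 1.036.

For a paired (one-sample on differences) test: n = ((z_{α} + z_β) / d)².
z_{α} + z_β = 1.645 + 1.036 = 2.681.
n = (2.681 / 1.00)² = 2.681² = 7.19.
Round up.

n = 8 pairs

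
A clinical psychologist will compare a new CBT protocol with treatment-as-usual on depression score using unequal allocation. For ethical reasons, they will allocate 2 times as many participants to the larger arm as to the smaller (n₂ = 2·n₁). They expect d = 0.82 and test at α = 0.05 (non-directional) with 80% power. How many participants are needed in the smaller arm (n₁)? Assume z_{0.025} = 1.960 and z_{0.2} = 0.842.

n₁ = 18

With allocation ratio k = n₂/n₁ = 2, Var(x̄₁−x̄₂) = σ²(1/n₁ + 1/(k·n₁)) = σ²·(k+1)/(k·n₁).
So n₁ = (1 + 1/k)·((z_{α/2} + z_β)/d)² = 1.500 × (2.802/0.82)².
n₁ = 1.500 × 11.68 = 17.5.
Round up: n₁ = 18, giving n₂ = 2 × 18 = 36.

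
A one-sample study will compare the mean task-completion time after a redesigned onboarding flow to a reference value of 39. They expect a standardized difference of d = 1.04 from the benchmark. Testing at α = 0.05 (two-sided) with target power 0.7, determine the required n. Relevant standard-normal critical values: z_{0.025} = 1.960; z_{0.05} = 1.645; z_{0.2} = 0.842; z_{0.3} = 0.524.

For a one-sample test: n = ((z_{α/2} + z_β) / d)².
z_{α/2} + z_β = 1.960 + 0.524 = 2.484.
n = (2.484 / 1.04)² = 2.388² = 5.70.
Round up.

n = 6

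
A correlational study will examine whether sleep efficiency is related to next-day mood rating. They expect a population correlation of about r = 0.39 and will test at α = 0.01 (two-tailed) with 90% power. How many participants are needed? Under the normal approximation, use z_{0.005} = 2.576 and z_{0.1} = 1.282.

n = 91

Fisher's z: C = ½·ln((1+r)/(1−r)) = ½·ln(2.2787) = 0.4118.
n = ((z_{α/2} + z_β)/C)² + 3.
(2.576 + 1.282) / 0.4118 = 3.858 / 0.4118 = 9.369.
n = 9.369² + 3 = 87.77 + 3 = 90.8.
Round up.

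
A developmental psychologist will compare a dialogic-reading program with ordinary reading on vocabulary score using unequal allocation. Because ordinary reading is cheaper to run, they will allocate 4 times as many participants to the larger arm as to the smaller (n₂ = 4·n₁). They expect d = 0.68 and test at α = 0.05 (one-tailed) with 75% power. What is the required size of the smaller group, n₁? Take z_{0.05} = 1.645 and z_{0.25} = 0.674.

n₁ = 15

With allocation ratio k = n₂/n₁ = 4, Var(x̄₁−x̄₂) = σ²(1/n₁ + 1/(k·n₁)) = σ²·(k+1)/(k·n₁).
So n₁ = (1 + 1/k)·((z_{α} + z_β)/d)² = 1.250 × (2.319/0.68)².
n₁ = 1.250 × 11.63 = 14.5.
Round up: n₁ = 15, giving n₂ = 4 × 15 = 60.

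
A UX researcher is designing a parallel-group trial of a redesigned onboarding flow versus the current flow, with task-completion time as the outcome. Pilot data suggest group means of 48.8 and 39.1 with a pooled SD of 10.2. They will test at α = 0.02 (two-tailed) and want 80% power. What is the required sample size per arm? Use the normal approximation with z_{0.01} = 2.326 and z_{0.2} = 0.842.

Cohen's d = |M₁ − M₂| / SD_pooled = |48.8 − 39.1| / 10.2 = 9.7 / 10.2 = 0.951.
For two independent groups with equal n: n = 2·((z_{α/2} + z_β) / d)².
z_{α/2} + z_β = 2.326 + 0.842 = 3.168.
n = 2 × (3.168 / 0.951)² = 2 × 3.331² = 2 × 11.10 = 22.2.
Round up to the next whole participant.

n = 23 per group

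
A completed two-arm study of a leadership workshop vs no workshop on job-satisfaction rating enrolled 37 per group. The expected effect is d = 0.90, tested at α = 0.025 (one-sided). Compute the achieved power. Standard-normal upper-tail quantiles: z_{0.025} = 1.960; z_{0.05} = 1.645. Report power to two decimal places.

For two equal groups, power = Φ(d·√(n/2) − z_{α}).
d·√(n/2) = 0.90 × √(37/2) = 0.90 × 4.301 = 3.871.
z_β = 3.871 − 1.960 = 1.911.
Power = Φ(1.911) = 0.972.

power ≈ 0.97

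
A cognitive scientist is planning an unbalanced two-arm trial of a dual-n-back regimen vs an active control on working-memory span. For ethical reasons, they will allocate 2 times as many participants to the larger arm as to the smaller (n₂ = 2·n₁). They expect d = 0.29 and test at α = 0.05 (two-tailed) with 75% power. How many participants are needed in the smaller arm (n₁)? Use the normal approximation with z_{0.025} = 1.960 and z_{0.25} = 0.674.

With allocation ratio k = n₂/n₁ = 2, Var(x̄₁−x̄₂) = σ²(1/n₁ + 1/(k·n₁)) = σ²·(k+1)/(k·n₁).
So n₁ = (1 + 1/k)·((z_{α/2} + z_β)/d)² = 1.500 × (2.634/0.29)².
n₁ = 1.500 × 82.50 = 123.7.
Round up: n₁ = 124, giving n₂ = 2 × 124 = 248.

n₁ = 124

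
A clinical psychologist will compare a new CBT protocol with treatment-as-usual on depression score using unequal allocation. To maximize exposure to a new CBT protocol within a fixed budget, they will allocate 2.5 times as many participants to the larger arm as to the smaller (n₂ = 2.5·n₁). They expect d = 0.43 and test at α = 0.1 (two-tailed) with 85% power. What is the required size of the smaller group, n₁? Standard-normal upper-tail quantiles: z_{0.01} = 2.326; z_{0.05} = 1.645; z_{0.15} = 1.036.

n₁ = 55

With allocation ratio k = n₂/n₁ = 2.5, Var(x̄₁−x̄₂) = σ²(1/n₁ + 1/(k·n₁)) = σ²·(k+1)/(k·n₁).
So n₁ = (1 + 1/k)·((z_{α/2} + z_β)/d)² = 1.400 × (2.681/0.43)².
n₁ = 1.400 × 38.87 = 54.4.
Round up: n₁ = 55, giving n₂ = ⌈2.5 × 55⌉ = ⌈137.5⌉ = 138.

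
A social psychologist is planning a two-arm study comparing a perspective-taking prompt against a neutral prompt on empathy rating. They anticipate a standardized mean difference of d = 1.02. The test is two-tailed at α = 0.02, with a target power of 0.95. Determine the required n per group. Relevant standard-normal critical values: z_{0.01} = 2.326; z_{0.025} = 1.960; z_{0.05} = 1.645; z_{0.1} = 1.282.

n = 31 per group

For two independent groups with equal n: n = 2·((z_{α/2} + z_β) / d)².
z_{α/2} + z_β = 2.326 + 1.645 = 3.971.
n = 2 × (3.971 / 1.02)² = 2 × 3.893² = 2 × 15.16 = 30.3.
Round up to the next whole participant.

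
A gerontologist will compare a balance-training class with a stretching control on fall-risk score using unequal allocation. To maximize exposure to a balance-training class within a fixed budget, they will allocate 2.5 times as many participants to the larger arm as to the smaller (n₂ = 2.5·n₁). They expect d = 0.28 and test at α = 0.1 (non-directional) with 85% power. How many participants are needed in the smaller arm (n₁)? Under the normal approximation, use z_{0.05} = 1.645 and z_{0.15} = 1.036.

With allocation ratio k = n₂/n₁ = 2.5, Var(x̄₁−x̄₂) = σ²(1/n₁ + 1/(k·n₁)) = σ²·(k+1)/(k·n₁).
So n₁ = (1 + 1/k)·((z_{α/2} + z_β)/d)² = 1.400 × (2.681/0.28)².
n₁ = 1.400 × 91.68 = 128.4.
Round up: n₁ = 129, giving n₂ = ⌈2.5 × 129⌉ = ⌈322.5⌉ = 323.

n₁ = 129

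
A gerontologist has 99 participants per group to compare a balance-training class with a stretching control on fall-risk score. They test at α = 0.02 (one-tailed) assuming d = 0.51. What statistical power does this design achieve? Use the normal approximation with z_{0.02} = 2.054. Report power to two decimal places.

power ≈ 0.94

For two equal groups, power = Φ(d·√(n/2) − z_{α}).
d·√(n/2) = 0.51 × √(99/2) = 0.51 × 7.036 = 3.588.
z_β = 3.588 − 2.054 = 1.534.
Power = Φ(1.534) = 0.938.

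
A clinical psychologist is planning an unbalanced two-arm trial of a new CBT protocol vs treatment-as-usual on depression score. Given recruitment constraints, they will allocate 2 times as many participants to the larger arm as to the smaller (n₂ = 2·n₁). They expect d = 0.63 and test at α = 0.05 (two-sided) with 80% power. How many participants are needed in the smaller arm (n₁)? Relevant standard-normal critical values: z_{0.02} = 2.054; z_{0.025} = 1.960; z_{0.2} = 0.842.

With allocation ratio k = n₂/n₁ = 2, Var(x̄₁−x̄₂) = σ²(1/n₁ + 1/(k·n₁)) = σ²·(k+1)/(k·n₁).
So n₁ = (1 + 1/k)·((z_{α/2} + z_β)/d)² = 1.500 × (2.802/0.63)².
n₁ = 1.500 × 19.78 = 29.7.
Round up: n₁ = 30, giving n₂ = 2 × 30 = 60.

n₁ = 30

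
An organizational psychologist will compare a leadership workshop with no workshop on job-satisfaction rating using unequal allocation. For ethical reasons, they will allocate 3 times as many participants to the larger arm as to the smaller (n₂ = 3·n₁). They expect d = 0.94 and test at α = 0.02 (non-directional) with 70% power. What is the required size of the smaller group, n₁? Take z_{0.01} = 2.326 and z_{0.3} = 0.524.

n₁ = 13

With allocation ratio k = n₂/n₁ = 3, Var(x̄₁−x̄₂) = σ²(1/n₁ + 1/(k·n₁)) = σ²·(k+1)/(k·n₁).
So n₁ = (1 + 1/k)·((z_{α/2} + z_β)/d)² = 1.333 × (2.850/0.94)².
n₁ = 1.333 × 9.19 = 12.3.
Round up: n₁ = 13, giving n₂ = 3 × 13 = 39.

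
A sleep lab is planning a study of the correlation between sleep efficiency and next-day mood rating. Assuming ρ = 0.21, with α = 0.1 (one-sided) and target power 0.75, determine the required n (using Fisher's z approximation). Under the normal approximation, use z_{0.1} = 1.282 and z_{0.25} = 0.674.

n = 88

Fisher's z: C = ½·ln((1+r)/(1−r)) = ½·ln(1.5316) = 0.2132.
n = ((z_{α} + z_β)/C)² + 3.
(1.282 + 0.674) / 0.2132 = 1.956 / 0.2132 = 9.174.
n = 9.174² + 3 = 84.17 + 3 = 87.2.
Round up.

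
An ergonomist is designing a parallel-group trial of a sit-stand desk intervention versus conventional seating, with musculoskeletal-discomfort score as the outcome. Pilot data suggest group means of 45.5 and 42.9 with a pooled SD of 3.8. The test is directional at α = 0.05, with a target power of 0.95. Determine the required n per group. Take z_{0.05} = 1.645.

n = 47 per group

Cohen's d = |M₁ − M₂| / SD_pooled = |45.5 − 42.9| / 3.8 = 2.6 / 3.8 = 0.684.
For two independent groups with equal n: n = 2·((z_{α} + z_β) / d)².
z_{α} + z_β = 1.645 + 1.645 = 3.290.
n = 2 × (3.290 / 0.684)² = 2 × 4.810² = 2 × 23.14 = 46.3.
Round up to the next whole participant.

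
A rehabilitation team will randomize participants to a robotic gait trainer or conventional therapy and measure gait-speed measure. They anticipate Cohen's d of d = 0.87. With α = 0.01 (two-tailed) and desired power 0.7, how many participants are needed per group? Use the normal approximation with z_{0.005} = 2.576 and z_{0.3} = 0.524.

For two independent groups with equal n: n = 2·((z_{α/2} + z_β) / d)².
z_{α/2} + z_β = 2.576 + 0.524 = 3.100.
n = 2 × (3.100 / 0.87)² = 2 × 3.563² = 2 × 12.70 = 25.4.
Round up to the next whole participant.

n = 26 per group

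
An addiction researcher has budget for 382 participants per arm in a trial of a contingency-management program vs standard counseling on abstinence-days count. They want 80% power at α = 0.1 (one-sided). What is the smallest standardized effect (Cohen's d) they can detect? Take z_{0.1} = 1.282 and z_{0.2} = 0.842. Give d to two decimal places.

d_min ≈ 0.15

For two independent groups of n = 382 each: d_min = (z_{α} + z_β)·√(2/n).
z-sum = 1.282 + 0.842 = 2.124.
d_min = 2.124 × √(2/382) = 2.124 × 0.0724 = 0.154.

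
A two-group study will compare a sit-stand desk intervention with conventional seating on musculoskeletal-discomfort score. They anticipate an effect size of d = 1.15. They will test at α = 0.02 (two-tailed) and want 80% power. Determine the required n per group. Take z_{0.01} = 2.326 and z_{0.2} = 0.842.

For two independent groups with equal n: n = 2·((z_{α/2} + z_β) / d)².
z_{α/2} + z_β = 2.326 + 0.842 = 3.168.
n = 2 × (3.168 / 1.15)² = 2 × 2.755² = 2 × 7.59 = 15.2.
Round up to the next whole participant.

n = 16 per group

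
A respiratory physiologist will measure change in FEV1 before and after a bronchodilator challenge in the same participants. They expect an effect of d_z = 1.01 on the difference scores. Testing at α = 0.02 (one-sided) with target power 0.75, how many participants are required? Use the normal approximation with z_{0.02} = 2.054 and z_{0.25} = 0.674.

For a paired (one-sample on differences) test: n = ((z_{α} + z_β) / d)².
z_{α} + z_β = 2.054 + 0.674 = 2.728.
n = (2.728 / 1.01)² = 2.701² = 7.30.
Round up.

n = 8 pairs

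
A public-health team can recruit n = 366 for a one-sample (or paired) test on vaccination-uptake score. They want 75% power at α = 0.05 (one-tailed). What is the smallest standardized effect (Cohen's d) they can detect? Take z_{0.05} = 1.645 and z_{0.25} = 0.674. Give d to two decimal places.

d_min ≈ 0.12

For a single sample (or paired design) of n = 366: d_min = (z_{α} + z_β)/√n.
z-sum = 1.645 + 0.674 = 2.319.
d_min = 2.319 / √366 = 2.319 / 19.131 = 0.121.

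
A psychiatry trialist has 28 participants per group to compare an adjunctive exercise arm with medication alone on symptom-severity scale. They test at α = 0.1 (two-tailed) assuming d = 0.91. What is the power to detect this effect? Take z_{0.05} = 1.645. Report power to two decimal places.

For two equal groups, power = Φ(d·√(n/2) − z_{α/2}).
d·√(n/2) = 0.91 × √(28/2) = 0.91 × 3.742 = 3.405.
z_β = 3.405 − 1.645 = 1.760.
Power = Φ(1.760) = 0.961.

power ≈ 0.96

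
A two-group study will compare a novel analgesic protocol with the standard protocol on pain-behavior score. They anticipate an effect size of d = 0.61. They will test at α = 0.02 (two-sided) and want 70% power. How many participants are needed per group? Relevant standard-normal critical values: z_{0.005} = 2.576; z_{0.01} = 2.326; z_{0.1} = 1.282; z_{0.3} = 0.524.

For two independent groups with equal n: n = 2·((z_{α/2} + z_β) / d)².
z_{α/2} + z_β = 2.326 + 0.524 = 2.850.
n = 2 × (2.850 / 0.61)² = 2 × 4.672² = 2 × 21.83 = 43.7.
Round up to the next whole participant.

n = 44 per group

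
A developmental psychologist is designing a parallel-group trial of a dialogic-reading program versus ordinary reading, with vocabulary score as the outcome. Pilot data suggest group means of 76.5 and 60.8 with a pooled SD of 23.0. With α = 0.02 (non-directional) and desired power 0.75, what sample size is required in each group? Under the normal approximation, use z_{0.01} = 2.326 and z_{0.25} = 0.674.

n = 39 per group

Cohen's d = |M₁ − M₂| / SD_pooled = |76.5 − 60.8| / 23.0 = 15.7 / 23.0 = 0.683.
For two independent groups with equal n: n = 2·((z_{α/2} + z_β) / d)².
z_{α/2} + z_β = 2.326 + 0.674 = 3.000.
n = 2 × (3.000 / 0.683)² = 2 × 4.392² = 2 × 19.29 = 38.6.
Round up to the next whole participant.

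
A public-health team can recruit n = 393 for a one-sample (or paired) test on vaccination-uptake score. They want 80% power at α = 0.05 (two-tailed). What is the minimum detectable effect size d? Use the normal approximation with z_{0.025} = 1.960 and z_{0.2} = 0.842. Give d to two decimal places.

d_min ≈ 0.14

For a single sample (or paired design) of n = 393: d_min = (z_{α/2} + z_β)/√n.
z-sum = 1.960 + 0.842 = 2.802.
d_min = 2.802 / √393 = 2.802 / 19.824 = 0.141.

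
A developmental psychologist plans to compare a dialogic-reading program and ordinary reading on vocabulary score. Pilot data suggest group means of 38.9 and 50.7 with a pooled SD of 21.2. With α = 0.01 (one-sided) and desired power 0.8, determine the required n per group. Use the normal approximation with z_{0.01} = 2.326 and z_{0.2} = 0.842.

n = 65 per group

Cohen's d = |M₁ − M₂| / SD_pooled = |38.9 − 50.7| / 21.2 = 11.8 / 21.2 = 0.557.
For two independent groups with equal n: n = 2·((z_{α} + z_β) / d)².
z_{α} + z_β = 2.326 + 0.842 = 3.168.
n = 2 × (3.168 / 0.557)² = 2 × 5.688² = 2 × 32.35 = 64.7.
Round up to the next whole participant.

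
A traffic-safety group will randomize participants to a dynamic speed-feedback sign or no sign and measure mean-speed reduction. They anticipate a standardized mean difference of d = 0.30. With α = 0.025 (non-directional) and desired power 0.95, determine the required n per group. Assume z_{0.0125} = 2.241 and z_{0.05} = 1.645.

n = 336 per group

For two independent groups with equal n: n = 2·((z_{α/2} + z_β) / d)².
z_{α/2} + z_β = 2.241 + 1.645 = 3.886.
n = 2 × (3.886 / 0.30)² = 2 × 12.953² = 2 × 167.79 = 335.6.
Round up to the next whole participant.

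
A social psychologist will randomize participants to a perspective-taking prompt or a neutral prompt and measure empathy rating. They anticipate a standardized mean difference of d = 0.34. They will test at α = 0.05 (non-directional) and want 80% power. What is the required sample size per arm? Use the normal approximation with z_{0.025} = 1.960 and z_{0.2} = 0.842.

For two independent groups with equal n: n = 2·((z_{α/2} + z_β) / d)².
z_{α/2} + z_β = 1.960 + 0.842 = 2.802.
n = 2 × (2.802 / 0.34)² = 2 × 8.241² = 2 × 67.92 = 135.8.
Round up to the next whole participant.

n = 136 per group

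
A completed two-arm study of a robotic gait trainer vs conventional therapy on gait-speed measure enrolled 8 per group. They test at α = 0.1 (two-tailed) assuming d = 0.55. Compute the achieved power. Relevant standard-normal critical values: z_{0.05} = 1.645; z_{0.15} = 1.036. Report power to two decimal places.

power ≈ 0.29

For two equal groups, power = Φ(d·√(n/2) − z_{α/2}).
d·√(n/2) = 0.55 × √(8/2) = 0.55 × 2.000 = 1.100.
z_β = 1.100 − 1.645 = -0.545.
Power = Φ(-0.545) = 0.293.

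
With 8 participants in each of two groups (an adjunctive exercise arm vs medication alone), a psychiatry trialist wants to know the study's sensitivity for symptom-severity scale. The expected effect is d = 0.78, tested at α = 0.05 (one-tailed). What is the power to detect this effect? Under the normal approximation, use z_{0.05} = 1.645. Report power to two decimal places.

power ≈ 0.47

For two equal groups, power = Φ(d·√(n/2) − z_{α}).
d·√(n/2) = 0.78 × √(8/2) = 0.78 × 2.000 = 1.560.
z_β = 1.560 − 1.645 = -0.085.
Power = Φ(-0.085) = 0.466.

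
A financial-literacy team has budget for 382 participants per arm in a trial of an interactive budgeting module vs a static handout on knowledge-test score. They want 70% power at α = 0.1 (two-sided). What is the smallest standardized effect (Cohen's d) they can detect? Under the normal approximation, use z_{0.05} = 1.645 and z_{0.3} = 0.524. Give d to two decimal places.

For two independent groups of n = 382 each: d_min = (z_{α/2} + z_β)·√(2/n).
z-sum = 1.645 + 0.524 = 2.169.
d_min = 2.169 × √(2/382) = 2.169 × 0.0724 = 0.157.

d_min ≈ 0.16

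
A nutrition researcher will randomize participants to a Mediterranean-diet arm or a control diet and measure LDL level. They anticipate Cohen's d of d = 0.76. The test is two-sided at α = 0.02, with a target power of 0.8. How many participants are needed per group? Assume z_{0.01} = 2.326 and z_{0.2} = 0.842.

n = 35 per group

For two independent groups with equal n: n = 2·((z_{α/2} + z_β) / d)².
z_{α/2} + z_β = 2.326 + 0.842 = 3.168.
n = 2 × (3.168 / 0.76)² = 2 × 4.168² = 2 × 17.38 = 34.8.
Round up to the next whole participant.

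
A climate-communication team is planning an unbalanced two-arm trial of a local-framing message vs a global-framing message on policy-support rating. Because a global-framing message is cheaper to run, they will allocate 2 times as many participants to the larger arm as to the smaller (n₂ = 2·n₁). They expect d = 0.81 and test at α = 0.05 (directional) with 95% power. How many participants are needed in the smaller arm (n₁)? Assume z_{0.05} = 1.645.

n₁ = 25

With allocation ratio k = n₂/n₁ = 2, Var(x̄₁−x̄₂) = σ²(1/n₁ + 1/(k·n₁)) = σ²·(k+1)/(k·n₁).
So n₁ = (1 + 1/k)·((z_{α} + z_β)/d)² = 1.500 × (3.290/0.81)².
n₁ = 1.500 × 16.50 = 24.7.
Round up: n₁ = 25, giving n₂ = 2 × 25 = 50.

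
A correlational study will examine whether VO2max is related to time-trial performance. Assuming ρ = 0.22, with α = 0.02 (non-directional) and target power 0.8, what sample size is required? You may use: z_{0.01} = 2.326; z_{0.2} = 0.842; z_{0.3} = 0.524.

Fisher's z: C = ½·ln((1+r)/(1−r)) = ½·ln(1.5641) = 0.2237.
n = ((z_{α/2} + z_β)/C)² + 3.
(2.326 + 0.842) / 0.2237 = 3.168 / 0.2237 = 14.162.
n = 14.162² + 3 = 200.56 + 3 = 203.6.
Round up.

n = 204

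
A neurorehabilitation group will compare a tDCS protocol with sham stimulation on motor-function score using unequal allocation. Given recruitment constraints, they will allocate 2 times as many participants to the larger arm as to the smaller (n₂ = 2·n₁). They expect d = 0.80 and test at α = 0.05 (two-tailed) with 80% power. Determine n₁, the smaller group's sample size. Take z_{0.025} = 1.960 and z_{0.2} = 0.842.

With allocation ratio k = n₂/n₁ = 2, Var(x̄₁−x̄₂) = σ²(1/n₁ + 1/(k·n₁)) = σ²·(k+1)/(k·n₁).
So n₁ = (1 + 1/k)·((z_{α/2} + z_β)/d)² = 1.500 × (2.802/0.80)².
n₁ = 1.500 × 12.27 = 18.4.
Round up: n₁ = 19, giving n₂ = 2 × 19 = 38.

n₁ = 19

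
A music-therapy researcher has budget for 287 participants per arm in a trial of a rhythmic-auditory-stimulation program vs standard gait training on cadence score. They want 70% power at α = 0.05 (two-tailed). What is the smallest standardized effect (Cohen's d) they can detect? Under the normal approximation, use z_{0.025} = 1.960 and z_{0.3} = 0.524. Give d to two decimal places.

For two independent groups of n = 287 each: d_min = (z_{α/2} + z_β)·√(2/n).
z-sum = 1.960 + 0.524 = 2.484.
d_min = 2.484 × √(2/287) = 2.484 × 0.0835 = 0.207.

d_min ≈ 0.21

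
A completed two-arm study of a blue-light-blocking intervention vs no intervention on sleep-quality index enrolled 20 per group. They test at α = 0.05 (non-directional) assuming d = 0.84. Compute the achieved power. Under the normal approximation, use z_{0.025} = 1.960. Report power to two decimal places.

For two equal groups, power = Φ(d·√(n/2) − z_{α/2}).
d·√(n/2) = 0.84 × √(20/2) = 0.84 × 3.162 = 2.656.
z_β = 2.656 − 1.960 = 0.696.
Power = Φ(0.696) = 0.757.

power ≈ 0.76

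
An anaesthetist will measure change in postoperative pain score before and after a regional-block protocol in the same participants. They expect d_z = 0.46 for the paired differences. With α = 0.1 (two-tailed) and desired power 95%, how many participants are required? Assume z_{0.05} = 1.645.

For a paired (one-sample on differences) test: n = ((z_{α/2} + z_β) / d)².
z_{α/2} + z_β = 1.645 + 1.645 = 3.290.
n = (3.290 / 0.46)² = 7.152² = 51.15.
Round up.

n = 52 pairs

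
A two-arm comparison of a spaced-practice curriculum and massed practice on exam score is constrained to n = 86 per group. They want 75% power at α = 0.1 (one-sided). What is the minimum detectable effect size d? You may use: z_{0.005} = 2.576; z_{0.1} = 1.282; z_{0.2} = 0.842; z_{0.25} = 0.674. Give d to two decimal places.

For two independent groups of n = 86 each: d_min = (z_{α} + z_β)·√(2/n).
z-sum = 1.282 + 0.674 = 1.956.
d_min = 1.956 × √(2/86) = 1.956 × 0.1525 = 0.298.

d_min ≈ 0.30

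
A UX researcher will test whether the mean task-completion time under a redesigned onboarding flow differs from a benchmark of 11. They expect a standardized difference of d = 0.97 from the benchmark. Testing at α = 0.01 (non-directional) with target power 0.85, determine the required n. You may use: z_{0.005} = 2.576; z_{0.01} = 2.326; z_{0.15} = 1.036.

n = 14

For a one-sample test: n = ((z_{α/2} + z_β) / d)².
z_{α/2} + z_β = 2.576 + 1.036 = 3.612.
n = (3.612 / 0.97)² = 3.724² = 13.87.
Round up.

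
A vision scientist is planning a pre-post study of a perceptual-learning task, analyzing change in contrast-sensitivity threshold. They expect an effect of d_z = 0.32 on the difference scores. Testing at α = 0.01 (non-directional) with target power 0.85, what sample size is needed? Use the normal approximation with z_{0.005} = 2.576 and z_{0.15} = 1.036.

For a paired (one-sample on differences) test: n = ((z_{α/2} + z_β) / d)².
z_{α/2} + z_β = 2.576 + 1.036 = 3.612.
n = (3.612 / 0.32)² = 11.287² = 127.41.
Round up.

n = 128 pairs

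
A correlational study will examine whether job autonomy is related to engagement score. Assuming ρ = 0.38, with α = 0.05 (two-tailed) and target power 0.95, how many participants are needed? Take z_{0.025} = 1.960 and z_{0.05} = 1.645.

n = 85

Fisher's z: C = ½·ln((1+r)/(1−r)) = ½·ln(2.2258) = 0.4001.
n = ((z_{α/2} + z_β)/C)² + 3.
(1.960 + 1.645) / 0.4001 = 3.605 / 0.4001 = 9.010.
n = 9.010² + 3 = 81.18 + 3 = 84.2.
Round up.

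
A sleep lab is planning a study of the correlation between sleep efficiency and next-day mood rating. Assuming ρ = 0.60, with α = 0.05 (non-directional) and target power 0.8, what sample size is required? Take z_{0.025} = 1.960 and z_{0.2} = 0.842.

n = 20

Fisher's z: C = ½·ln((1+r)/(1−r)) = ½·ln(4.0000) = 0.6931.
n = ((z_{α/2} + z_β)/C)² + 3.
(1.960 + 0.842) / 0.6931 = 2.802 / 0.6931 = 4.043.
n = 4.043² + 3 = 16.34 + 3 = 19.3.
Round up.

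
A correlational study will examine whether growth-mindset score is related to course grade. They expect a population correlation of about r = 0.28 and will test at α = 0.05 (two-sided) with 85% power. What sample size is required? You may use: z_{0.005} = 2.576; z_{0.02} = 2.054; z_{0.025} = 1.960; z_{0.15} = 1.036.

Fisher's z: C = ½·ln((1+r)/(1−r)) = ½·ln(1.7778) = 0.2877.
n = ((z_{α/2} + z_β)/C)² + 3.
(1.960 + 1.036) / 0.2877 = 2.996 / 0.2877 = 10.414.
n = 10.414² + 3 = 108.44 + 3 = 111.4.
Round up.

n = 112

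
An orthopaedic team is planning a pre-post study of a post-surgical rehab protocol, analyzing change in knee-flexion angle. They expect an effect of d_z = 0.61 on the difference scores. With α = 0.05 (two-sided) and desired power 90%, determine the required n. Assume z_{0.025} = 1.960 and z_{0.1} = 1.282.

For a paired (one-sample on differences) test: n = ((z_{α/2} + z_β) / d)².
z_{α/2} + z_β = 1.960 + 1.282 = 3.242.
n = (3.242 / 0.61)² = 5.315² = 28.25.
Round up.

n = 29 pairs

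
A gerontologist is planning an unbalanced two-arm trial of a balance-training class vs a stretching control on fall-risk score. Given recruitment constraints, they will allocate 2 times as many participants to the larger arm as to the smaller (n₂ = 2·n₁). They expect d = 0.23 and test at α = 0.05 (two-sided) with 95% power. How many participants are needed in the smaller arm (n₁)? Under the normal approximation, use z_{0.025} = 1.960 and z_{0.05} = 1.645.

With allocation ratio k = n₂/n₁ = 2, Var(x̄₁−x̄₂) = σ²(1/n₁ + 1/(k·n₁)) = σ²·(k+1)/(k·n₁).
So n₁ = (1 + 1/k)·((z_{α/2} + z_β)/d)² = 1.500 × (3.605/0.23)².
n₁ = 1.500 × 245.67 = 368.5.
Round up: n₁ = 369, giving n₂ = 2 × 369 = 738.

n₁ = 369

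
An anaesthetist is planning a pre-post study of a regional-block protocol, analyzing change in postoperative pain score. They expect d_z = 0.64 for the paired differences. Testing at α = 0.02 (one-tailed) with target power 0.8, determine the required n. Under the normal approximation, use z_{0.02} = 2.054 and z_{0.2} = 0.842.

n = 21 pairs

For a paired (one-sample on differences) test: n = ((z_{α} + z_β) / d)².
z_{α} + z_β = 2.054 + 0.842 = 2.896.
n = (2.896 / 0.64)² = 4.525² = 20.48.
Round up.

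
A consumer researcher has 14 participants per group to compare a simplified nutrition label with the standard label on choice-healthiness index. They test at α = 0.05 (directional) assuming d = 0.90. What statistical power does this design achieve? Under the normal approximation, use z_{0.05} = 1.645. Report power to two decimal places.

power ≈ 0.77

For two equal groups, power = Φ(d·√(n/2) − z_{α}).
d·√(n/2) = 0.90 × √(14/2) = 0.90 × 2.646 = 2.381.
z_β = 2.381 − 1.645 = 0.736.
Power = Φ(0.736) = 0.769.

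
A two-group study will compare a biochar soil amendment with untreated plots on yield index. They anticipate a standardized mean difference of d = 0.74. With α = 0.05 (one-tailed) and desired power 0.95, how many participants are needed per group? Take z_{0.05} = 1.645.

For two independent groups with equal n: n = 2·((z_{α} + z_β) / d)².
z_{α} + z_β = 1.645 + 1.645 = 3.290.
n = 2 × (3.290 / 0.74)² = 2 × 4.446² = 2 × 19.77 = 39.5.
Round up to the next whole participant.

n = 40 per group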